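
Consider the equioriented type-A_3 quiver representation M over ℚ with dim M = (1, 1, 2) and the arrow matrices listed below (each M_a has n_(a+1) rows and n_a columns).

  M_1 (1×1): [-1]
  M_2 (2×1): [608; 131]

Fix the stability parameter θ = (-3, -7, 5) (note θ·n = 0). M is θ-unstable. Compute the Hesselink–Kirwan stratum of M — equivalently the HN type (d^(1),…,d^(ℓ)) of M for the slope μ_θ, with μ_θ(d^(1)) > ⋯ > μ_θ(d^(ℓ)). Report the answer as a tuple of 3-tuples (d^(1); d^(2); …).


Interval decomposition of M: I[1,3], I[3,3].
HN type (ℓ=2): μ^(1)=5; μ^(2)=-5

((0, 0, 2); (1, 1, 0))


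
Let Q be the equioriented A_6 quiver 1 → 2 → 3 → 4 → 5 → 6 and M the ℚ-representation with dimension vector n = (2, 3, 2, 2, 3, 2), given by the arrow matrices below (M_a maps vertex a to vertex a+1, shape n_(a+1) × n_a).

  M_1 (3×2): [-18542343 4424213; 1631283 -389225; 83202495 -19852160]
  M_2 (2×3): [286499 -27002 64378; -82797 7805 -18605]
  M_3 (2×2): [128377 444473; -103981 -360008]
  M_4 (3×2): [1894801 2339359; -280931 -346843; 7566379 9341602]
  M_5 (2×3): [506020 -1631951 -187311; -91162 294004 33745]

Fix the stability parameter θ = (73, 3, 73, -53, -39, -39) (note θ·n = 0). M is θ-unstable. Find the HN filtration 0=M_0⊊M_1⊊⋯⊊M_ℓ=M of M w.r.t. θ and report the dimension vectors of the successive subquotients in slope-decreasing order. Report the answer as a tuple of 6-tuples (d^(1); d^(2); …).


Interval decomposition of M: I[1,6]^2, I[2,2], I[5,5].
HN type (ℓ=2): μ^(1)=3; μ^(2)=-39

((2, 3, 2, 2, 2, 2); (0, 0, 0, 0, 1, 0))


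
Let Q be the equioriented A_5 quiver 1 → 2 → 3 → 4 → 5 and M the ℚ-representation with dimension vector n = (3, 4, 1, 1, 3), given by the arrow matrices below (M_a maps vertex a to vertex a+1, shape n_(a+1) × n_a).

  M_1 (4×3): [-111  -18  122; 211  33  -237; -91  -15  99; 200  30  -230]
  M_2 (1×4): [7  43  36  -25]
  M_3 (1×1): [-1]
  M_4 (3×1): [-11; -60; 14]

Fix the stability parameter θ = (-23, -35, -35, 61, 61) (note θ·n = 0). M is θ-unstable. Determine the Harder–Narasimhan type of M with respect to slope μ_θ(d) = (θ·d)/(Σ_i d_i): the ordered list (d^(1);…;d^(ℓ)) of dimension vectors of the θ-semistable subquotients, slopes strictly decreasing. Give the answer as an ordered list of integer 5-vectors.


Via rank(M_{q-1}∘⋯∘M_p): M ≅ I[1,1], I[1,2], I[1,5], I[2,2]^2, I[5,5]^2.
μ_θ-semistable layers: μ^(1)=61; μ^(2)=-23; μ^(3)=-29; μ^(4)=-31; μ^(5)=-35

((0, 0, 0, 1, 3); (1, 0, 0, 0, 0); (1, 1, 0, 0, 0); (1, 1, 1, 0, 0); (0, 2, 0, 0, 0))


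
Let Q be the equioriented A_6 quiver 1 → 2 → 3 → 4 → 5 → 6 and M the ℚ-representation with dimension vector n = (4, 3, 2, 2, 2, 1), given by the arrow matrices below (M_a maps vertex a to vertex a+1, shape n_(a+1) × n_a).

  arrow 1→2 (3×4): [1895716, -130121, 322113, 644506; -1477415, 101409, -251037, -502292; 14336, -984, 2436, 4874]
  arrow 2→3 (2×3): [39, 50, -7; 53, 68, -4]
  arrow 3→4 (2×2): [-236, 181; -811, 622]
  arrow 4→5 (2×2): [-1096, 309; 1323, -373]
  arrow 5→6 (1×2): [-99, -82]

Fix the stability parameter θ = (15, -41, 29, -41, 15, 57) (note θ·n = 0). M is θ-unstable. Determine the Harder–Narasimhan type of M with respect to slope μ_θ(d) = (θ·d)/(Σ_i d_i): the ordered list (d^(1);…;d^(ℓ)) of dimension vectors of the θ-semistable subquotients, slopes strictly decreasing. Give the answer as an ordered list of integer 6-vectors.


Via rank(M_{q-1}∘⋯∘M_p): M ≅ I[1,1], I[1,2], I[1,5], I[1,6].
μ_θ-semistable layers: μ^(1)=57; μ^(2)=15; μ^(3)=-6; μ^(4)=-13

((0, 0, 0, 0, 0, 1); (1, 0, 0, 0, 2, 0); (0, 0, 2, 2, 0, 0); (3, 3, 0, 0, 0, 0))


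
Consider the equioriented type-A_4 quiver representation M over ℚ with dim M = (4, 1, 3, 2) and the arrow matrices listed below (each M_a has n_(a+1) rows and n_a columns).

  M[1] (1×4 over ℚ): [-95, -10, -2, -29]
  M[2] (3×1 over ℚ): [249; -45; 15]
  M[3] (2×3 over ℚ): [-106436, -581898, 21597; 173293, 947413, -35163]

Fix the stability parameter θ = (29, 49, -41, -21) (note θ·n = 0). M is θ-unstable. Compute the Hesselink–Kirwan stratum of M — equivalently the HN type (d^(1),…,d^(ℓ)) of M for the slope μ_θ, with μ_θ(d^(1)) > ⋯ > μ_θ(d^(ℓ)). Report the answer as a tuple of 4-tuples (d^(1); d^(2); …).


Barcode: M ≅ I[1,1]^3, I[1,4], I[3,3], I[3,4]. HN layers by μ_θ (4 steps, strictly decreasing):
  μ^(1)=29; μ^(2)=4; μ^(3)=-21; μ^(4)=-41

((3, 0, 0, 0); (1, 1, 1, 1); (0, 0, 0, 1); (0, 0, 2, 0))


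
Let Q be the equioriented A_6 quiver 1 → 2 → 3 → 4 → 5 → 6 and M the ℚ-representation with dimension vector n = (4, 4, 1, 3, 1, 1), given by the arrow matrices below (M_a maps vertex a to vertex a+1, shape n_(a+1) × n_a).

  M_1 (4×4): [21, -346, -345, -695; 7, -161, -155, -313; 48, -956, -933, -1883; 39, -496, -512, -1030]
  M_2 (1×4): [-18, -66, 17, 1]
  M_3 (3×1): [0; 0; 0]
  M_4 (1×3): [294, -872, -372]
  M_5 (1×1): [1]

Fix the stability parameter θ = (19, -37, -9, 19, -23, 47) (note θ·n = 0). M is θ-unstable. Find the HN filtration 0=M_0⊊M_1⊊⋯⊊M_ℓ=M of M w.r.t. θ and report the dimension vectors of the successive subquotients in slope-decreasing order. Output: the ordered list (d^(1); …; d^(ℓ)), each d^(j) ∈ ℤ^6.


Interval decomposition of M: I[1,2]^3, I[1,3], I[4,4]^2, I[4,6].
HN type (ℓ=4): μ^(1)=47; μ^(2)=19; μ^(3)=-2; μ^(4)=-9

((0, 0, 0, 0, 0, 1); (0, 0, 0, 2, 0, 0); (0, 0, 0, 1, 1, 0); (4, 4, 1, 0, 0, 0))


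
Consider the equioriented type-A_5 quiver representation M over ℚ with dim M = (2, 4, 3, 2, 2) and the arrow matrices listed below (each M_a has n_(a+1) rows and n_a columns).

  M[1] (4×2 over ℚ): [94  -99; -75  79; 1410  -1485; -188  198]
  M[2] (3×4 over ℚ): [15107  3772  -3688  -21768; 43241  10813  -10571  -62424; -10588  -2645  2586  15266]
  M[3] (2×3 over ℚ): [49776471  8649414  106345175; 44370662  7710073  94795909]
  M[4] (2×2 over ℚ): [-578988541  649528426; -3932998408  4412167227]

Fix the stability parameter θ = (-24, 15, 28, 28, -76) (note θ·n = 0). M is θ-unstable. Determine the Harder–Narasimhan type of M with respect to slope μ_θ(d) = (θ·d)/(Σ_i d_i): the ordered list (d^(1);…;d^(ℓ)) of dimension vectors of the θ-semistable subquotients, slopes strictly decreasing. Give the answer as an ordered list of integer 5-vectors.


Interval decomposition of M: I[1,3], I[1,5], I[2,2], I[2,5].
HN type (ℓ=4): μ^(1)=28; μ^(2)=15; μ^(3)=-5/4; μ^(4)=-24

((0, 0, 1, 0, 0); (0, 2, 0, 0, 0); (0, 2, 2, 2, 2); (2, 0, 0, 0, 0))


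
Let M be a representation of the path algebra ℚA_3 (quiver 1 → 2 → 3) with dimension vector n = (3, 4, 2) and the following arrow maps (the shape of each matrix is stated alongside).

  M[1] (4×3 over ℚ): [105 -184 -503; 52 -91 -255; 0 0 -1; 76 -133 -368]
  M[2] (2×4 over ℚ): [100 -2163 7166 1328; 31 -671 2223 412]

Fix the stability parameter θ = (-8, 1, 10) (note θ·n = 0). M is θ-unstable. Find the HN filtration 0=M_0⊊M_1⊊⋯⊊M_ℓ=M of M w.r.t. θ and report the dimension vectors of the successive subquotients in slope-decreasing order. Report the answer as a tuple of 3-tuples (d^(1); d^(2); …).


Via rank(M_{q-1}∘⋯∘M_p): M ≅ I[1,2], I[1,3]^2, I[2,2].
μ_θ-semistable layers: μ^(1)=10; μ^(2)=1; μ^(3)=-8

((0, 0, 2); (0, 4, 0); (3, 0, 0))


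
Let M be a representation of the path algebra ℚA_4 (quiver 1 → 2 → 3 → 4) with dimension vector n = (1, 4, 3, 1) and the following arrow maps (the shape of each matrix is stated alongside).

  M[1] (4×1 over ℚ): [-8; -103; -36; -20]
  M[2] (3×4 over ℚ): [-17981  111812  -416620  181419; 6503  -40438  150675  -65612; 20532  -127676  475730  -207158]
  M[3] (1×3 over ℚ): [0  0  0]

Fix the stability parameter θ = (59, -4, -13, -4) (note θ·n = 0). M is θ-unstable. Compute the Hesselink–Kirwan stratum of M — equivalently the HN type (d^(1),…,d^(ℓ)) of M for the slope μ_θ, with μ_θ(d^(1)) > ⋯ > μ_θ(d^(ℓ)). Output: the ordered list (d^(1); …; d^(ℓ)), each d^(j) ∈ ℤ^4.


Via rank(M_{q-1}∘⋯∘M_p): M ≅ I[1,3], I[2,2]^2, I[2,3], I[3,3], I[4,4].
μ_θ-semistable layers: μ^(1)=14; μ^(2)=-4; μ^(3)=-17/2; μ^(4)=-13

((1, 1, 1, 0); (0, 2, 0, 1); (0, 1, 1, 0); (0, 0, 1, 0))


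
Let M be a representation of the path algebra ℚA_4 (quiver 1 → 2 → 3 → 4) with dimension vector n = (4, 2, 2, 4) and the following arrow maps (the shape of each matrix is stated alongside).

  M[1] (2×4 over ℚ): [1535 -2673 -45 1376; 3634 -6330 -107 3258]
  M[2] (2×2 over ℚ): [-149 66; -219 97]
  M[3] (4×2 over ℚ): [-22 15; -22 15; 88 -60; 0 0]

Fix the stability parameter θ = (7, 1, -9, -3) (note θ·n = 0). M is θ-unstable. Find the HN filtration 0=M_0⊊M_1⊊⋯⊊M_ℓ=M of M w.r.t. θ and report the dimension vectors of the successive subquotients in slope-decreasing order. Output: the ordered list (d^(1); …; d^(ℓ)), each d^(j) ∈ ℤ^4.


Interval decomposition of M: I[1,1]^2, I[1,3], I[1,4], I[4,4]^3.
HN type (ℓ=4): μ^(1)=7; μ^(2)=-1/3; μ^(3)=-1; μ^(4)=-3

((2, 0, 0, 0); (1, 1, 1, 0); (1, 1, 1, 1); (0, 0, 0, 3))


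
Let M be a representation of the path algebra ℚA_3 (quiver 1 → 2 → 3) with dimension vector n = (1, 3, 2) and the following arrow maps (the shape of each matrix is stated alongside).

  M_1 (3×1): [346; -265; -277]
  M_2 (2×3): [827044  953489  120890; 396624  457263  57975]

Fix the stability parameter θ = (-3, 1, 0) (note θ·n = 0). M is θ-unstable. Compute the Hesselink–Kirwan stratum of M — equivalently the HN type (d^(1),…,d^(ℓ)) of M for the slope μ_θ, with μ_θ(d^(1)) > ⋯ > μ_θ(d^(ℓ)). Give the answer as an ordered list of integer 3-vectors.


Barcode: M ≅ I[1,3], I[2,2], I[2,3]. HN layers by μ_θ (3 steps, strictly decreasing):
  μ^(1)=1; μ^(2)=1/2; μ^(3)=-3

((0, 1, 0); (0, 2, 2); (1, 0, 0))


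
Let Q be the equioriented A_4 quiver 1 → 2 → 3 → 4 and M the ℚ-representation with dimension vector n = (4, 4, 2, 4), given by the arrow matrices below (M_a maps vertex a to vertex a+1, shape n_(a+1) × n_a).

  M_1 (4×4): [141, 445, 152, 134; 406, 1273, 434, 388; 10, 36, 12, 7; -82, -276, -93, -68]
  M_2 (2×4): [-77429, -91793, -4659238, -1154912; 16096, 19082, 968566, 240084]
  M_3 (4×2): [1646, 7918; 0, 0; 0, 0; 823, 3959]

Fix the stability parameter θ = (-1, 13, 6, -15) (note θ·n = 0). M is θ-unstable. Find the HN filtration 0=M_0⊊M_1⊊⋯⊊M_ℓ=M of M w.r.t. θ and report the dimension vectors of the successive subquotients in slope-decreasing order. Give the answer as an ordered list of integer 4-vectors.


Interval decomposition of M: I[1,2]^2, I[1,3], I[1,4], I[4,4]^3.
HN type (ℓ=5): μ^(1)=13; μ^(2)=19/2; μ^(3)=4/3; μ^(4)=-1; μ^(5)=-15

((0, 2, 0, 0); (0, 1, 1, 0); (0, 1, 1, 1); (4, 0, 0, 0); (0, 0, 0, 3))


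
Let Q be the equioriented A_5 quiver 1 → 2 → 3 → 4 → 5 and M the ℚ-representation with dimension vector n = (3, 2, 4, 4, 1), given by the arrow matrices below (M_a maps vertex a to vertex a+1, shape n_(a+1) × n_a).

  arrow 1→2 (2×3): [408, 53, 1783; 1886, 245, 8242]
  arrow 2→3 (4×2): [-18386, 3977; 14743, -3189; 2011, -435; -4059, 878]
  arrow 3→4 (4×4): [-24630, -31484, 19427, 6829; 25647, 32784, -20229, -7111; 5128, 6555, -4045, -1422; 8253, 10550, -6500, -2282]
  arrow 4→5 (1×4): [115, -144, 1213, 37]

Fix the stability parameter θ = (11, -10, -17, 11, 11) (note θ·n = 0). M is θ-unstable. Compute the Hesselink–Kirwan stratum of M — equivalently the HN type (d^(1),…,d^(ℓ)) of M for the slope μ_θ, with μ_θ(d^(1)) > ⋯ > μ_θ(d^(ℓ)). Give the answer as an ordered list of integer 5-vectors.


Via rank(M_{q-1}∘⋯∘M_p): M ≅ I[1,1], I[1,3], I[1,4], I[3,4], I[3,5], I[4,4].
μ_θ-semistable layers: μ^(1)=11; μ^(2)=-16/3; μ^(3)=-17

((1, 0, 0, 4, 1); (2, 2, 2, 0, 0); (0, 0, 2, 0, 0))


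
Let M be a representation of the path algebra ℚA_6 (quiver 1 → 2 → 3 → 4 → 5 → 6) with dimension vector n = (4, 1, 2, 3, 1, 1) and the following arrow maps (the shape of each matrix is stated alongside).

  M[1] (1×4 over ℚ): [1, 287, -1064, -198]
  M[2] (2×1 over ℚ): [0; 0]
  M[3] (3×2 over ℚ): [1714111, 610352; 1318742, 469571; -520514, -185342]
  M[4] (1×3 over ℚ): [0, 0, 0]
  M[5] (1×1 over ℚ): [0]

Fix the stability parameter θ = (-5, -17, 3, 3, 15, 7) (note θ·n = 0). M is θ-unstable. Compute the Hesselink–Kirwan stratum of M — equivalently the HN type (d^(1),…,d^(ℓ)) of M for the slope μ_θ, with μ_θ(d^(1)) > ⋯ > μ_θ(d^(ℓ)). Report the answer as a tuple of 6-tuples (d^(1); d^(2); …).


Barcode: M ≅ I[1,1]^3, I[1,2], I[3,4]^2, I[4,4], I[5,5], I[6,6]. HN layers by μ_θ (5 steps, strictly decreasing):
  μ^(1)=15; μ^(2)=7; μ^(3)=3; μ^(4)=-5; μ^(5)=-11

((0, 0, 0, 0, 1, 0); (0, 0, 0, 0, 0, 1); (0, 0, 2, 3, 0, 0); (3, 0, 0, 0, 0, 0); (1, 1, 0, 0, 0, 0))


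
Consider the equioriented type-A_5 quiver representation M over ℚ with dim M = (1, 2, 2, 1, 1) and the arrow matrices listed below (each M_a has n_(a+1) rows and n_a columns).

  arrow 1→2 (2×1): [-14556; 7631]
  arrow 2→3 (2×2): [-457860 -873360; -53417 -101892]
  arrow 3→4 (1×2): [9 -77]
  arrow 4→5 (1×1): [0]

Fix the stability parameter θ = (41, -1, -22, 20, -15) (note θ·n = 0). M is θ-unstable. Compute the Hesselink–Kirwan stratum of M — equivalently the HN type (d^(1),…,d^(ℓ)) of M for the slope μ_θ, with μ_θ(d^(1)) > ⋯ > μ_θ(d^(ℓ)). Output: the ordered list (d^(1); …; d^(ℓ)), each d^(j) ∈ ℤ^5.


Via rank(M_{q-1}∘⋯∘M_p): M ≅ I[1,2], I[2,4], I[3,3], I[5,5].
μ_θ-semistable layers: μ^(1)=20; μ^(2)=-23/2; μ^(3)=-15; μ^(4)=-22

((1, 1, 0, 1, 0); (0, 1, 1, 0, 0); (0, 0, 0, 0, 1); (0, 0, 1, 0, 0))


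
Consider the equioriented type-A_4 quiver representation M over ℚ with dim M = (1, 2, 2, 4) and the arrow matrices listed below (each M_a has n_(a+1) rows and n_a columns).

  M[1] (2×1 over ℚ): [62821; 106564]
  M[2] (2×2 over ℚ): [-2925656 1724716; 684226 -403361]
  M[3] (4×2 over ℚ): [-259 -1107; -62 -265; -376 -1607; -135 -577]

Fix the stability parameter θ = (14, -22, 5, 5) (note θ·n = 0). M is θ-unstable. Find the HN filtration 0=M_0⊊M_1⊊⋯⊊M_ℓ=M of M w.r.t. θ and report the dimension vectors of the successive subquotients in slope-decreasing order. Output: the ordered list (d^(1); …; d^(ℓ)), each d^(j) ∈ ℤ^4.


Via rank(M_{q-1}∘⋯∘M_p): M ≅ I[1,4], I[2,2], I[3,4], I[4,4]^2.
μ_θ-semistable layers: μ^(1)=5; μ^(2)=-4; μ^(3)=-22

((0, 0, 2, 4); (1, 1, 0, 0); (0, 1, 0, 0))


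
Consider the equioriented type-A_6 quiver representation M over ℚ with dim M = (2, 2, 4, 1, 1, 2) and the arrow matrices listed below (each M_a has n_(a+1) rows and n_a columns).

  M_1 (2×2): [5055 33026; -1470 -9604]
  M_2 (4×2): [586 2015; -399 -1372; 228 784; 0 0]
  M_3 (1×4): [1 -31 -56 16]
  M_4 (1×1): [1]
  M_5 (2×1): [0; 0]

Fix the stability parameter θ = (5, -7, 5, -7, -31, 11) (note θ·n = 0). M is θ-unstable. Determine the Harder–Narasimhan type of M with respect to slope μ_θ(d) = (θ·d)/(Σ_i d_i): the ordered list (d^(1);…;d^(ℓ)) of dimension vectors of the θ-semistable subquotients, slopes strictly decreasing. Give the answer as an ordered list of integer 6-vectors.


Barcode: M ≅ I[1,1], I[1,5], I[2,3], I[3,3]^2, I[6,6]^2. HN layers by μ_θ (3 steps, strictly decreasing):
  μ^(1)=11; μ^(2)=5; μ^(3)=-7

((0, 0, 0, 0, 0, 2); (1, 0, 3, 0, 0, 0); (1, 2, 1, 1, 1, 0))


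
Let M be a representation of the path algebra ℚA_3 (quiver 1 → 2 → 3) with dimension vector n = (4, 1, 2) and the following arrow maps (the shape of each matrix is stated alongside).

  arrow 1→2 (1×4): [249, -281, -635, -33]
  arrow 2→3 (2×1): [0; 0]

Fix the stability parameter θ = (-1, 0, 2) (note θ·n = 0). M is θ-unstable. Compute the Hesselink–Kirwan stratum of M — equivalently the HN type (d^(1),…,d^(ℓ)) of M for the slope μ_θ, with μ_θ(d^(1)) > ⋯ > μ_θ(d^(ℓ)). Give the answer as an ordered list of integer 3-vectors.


Interval decomposition of M: I[1,1]^3, I[1,2], I[3,3]^2.
HN type (ℓ=3): μ^(1)=2; μ^(2)=0; μ^(3)=-1

((0, 0, 2); (0, 1, 0); (4, 0, 0))


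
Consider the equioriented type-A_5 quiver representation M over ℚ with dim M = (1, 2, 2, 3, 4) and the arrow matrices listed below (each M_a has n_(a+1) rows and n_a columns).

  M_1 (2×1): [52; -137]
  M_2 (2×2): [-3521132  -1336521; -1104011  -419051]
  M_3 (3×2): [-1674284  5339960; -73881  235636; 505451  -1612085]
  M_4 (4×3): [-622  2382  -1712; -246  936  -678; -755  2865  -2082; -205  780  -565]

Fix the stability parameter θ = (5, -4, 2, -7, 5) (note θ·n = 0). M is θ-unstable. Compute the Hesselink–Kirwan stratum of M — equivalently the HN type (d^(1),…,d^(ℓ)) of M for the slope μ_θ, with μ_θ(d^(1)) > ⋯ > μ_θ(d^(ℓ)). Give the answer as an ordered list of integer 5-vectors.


Interval decomposition of M: I[1,5], I[2,5], I[4,4], I[5,5]^2.
HN type (ℓ=5): μ^(1)=5; μ^(2)=-1; μ^(3)=-5/2; μ^(4)=-4; μ^(5)=-7

((0, 0, 0, 0, 4); (1, 1, 1, 1, 0); (0, 0, 1, 1, 0); (0, 1, 0, 0, 0); (0, 0, 0, 1, 0))


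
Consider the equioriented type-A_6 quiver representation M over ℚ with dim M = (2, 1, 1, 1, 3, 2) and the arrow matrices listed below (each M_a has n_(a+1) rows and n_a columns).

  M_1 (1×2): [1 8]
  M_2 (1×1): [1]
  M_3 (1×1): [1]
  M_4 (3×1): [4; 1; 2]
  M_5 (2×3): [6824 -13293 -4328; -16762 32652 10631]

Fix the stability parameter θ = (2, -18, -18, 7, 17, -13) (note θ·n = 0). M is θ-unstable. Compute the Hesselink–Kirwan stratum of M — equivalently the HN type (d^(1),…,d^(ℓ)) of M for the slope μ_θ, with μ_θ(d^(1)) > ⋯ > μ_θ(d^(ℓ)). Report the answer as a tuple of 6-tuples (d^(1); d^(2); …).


Barcode: M ≅ I[1,1], I[1,6], I[5,5], I[5,6]. HN layers by μ_θ (4 steps, strictly decreasing):
  μ^(1)=17; μ^(2)=11/3; μ^(3)=2; μ^(4)=-34/3

((0, 0, 0, 0, 1, 0); (0, 0, 0, 1, 1, 1); (1, 0, 0, 0, 1, 1); (1, 1, 1, 0, 0, 0))


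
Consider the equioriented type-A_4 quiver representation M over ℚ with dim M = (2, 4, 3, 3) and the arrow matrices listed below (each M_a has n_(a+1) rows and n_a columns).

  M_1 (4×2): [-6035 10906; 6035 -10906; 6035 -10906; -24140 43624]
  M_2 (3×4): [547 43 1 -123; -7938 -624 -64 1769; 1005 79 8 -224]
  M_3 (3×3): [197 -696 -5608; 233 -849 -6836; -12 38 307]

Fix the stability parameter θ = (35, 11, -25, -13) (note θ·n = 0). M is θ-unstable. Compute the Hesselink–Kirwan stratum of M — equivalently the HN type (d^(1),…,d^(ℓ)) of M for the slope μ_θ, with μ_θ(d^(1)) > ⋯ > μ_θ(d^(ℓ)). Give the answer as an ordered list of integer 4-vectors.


Via rank(M_{q-1}∘⋯∘M_p): M ≅ I[1,1], I[1,4], I[2,2], I[2,4]^2.
μ_θ-semistable layers: μ^(1)=35; μ^(2)=11; μ^(3)=2; μ^(4)=-9

((1, 0, 0, 0); (0, 1, 0, 0); (1, 1, 1, 1); (0, 2, 2, 2))


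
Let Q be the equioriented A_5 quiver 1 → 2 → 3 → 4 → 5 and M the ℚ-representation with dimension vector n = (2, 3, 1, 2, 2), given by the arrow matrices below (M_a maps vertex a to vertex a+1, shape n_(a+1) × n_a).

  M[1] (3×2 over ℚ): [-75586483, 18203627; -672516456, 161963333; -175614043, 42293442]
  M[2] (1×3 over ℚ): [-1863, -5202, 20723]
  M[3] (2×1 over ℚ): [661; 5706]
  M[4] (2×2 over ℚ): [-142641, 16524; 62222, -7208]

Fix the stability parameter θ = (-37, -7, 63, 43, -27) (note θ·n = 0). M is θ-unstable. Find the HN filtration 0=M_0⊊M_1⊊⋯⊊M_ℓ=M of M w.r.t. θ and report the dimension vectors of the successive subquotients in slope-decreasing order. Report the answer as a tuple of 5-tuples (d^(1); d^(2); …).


Barcode: M ≅ I[1,2], I[1,5], I[2,2], I[4,4], I[5,5]. HN layers by μ_θ (5 steps, strictly decreasing):
  μ^(1)=43; μ^(2)=79/3; μ^(3)=-7; μ^(4)=-27; μ^(5)=-37

((0, 0, 0, 1, 0); (0, 0, 1, 1, 1); (0, 3, 0, 0, 0); (0, 0, 0, 0, 1); (2, 0, 0, 0, 0))


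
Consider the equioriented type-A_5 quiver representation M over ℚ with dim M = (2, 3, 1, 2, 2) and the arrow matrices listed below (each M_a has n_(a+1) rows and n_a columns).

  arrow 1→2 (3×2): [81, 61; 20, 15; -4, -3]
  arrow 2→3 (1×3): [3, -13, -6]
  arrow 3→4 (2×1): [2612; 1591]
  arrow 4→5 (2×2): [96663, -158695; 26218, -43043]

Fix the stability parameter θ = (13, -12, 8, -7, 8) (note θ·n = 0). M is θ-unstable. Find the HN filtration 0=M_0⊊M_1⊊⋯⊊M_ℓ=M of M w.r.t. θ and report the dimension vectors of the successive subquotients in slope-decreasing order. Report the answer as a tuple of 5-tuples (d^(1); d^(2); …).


Barcode: M ≅ I[1,2], I[1,5], I[2,2], I[4,5]. HN layers by μ_θ (4 steps, strictly decreasing):
  μ^(1)=8; μ^(2)=1/2; μ^(3)=-7; μ^(4)=-12

((0, 0, 0, 0, 2); (2, 2, 1, 1, 0); (0, 0, 0, 1, 0); (0, 1, 0, 0, 0))


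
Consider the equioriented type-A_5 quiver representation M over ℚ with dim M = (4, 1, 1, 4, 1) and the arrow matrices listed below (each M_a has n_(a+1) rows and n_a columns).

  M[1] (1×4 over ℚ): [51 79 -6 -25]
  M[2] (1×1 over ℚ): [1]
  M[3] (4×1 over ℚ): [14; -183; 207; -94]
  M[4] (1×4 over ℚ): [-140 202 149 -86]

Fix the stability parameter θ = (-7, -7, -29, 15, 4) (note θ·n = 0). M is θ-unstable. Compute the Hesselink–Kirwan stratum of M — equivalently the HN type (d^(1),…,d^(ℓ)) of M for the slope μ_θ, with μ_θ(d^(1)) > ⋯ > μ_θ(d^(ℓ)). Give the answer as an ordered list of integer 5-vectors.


Interval decomposition of M: I[1,1]^3, I[1,5], I[4,4]^3.
HN type (ℓ=4): μ^(1)=15; μ^(2)=19/2; μ^(3)=-7; μ^(4)=-43/3

((0, 0, 0, 3, 0); (0, 0, 0, 1, 1); (3, 0, 0, 0, 0); (1, 1, 1, 0, 0))


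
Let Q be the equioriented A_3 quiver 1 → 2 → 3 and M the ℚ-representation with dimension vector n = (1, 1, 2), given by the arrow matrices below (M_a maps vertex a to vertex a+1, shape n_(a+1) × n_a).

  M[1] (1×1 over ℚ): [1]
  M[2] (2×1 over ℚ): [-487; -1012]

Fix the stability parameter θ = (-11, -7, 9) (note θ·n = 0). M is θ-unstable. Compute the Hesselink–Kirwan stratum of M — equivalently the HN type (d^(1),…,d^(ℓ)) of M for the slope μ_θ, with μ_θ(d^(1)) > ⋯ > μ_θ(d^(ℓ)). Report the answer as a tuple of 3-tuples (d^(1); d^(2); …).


Interval decomposition of M: I[1,3], I[3,3].
HN type (ℓ=3): μ^(1)=9; μ^(2)=-7; μ^(3)=-11

((0, 0, 2); (0, 1, 0); (1, 0, 0))


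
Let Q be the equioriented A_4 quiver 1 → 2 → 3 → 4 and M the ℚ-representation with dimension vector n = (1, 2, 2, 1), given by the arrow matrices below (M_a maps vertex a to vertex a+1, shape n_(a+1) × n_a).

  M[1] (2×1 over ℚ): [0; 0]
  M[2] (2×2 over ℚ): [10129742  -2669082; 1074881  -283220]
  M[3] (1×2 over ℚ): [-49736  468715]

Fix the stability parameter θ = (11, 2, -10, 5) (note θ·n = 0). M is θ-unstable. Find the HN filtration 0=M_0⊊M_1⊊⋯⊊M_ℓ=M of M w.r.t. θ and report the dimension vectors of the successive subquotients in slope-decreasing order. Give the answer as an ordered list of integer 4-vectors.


Via rank(M_{q-1}∘⋯∘M_p): M ≅ I[1,1], I[2,3], I[2,4].
μ_θ-semistable layers: μ^(1)=11; μ^(2)=5; μ^(3)=-4

((1, 0, 0, 0); (0, 0, 0, 1); (0, 2, 2, 0))


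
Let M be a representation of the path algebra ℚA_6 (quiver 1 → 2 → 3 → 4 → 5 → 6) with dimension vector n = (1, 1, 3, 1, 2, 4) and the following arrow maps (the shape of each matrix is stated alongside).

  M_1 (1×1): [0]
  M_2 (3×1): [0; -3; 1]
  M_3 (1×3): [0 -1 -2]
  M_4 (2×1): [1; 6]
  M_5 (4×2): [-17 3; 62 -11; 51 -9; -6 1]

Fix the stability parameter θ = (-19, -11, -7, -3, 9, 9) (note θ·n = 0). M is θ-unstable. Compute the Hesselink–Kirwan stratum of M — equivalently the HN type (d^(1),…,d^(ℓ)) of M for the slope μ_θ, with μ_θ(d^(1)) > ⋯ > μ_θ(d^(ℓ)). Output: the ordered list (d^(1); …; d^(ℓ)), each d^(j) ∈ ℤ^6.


Via rank(M_{q-1}∘⋯∘M_p): M ≅ I[1,1], I[2,6], I[3,3]^2, I[5,6], I[6,6]^2.
μ_θ-semistable layers: μ^(1)=9; μ^(2)=-3; μ^(3)=-7; μ^(4)=-11; μ^(5)=-19

((0, 0, 0, 0, 2, 4); (0, 0, 0, 1, 0, 0); (0, 0, 3, 0, 0, 0); (0, 1, 0, 0, 0, 0); (1, 0, 0, 0, 0, 0))


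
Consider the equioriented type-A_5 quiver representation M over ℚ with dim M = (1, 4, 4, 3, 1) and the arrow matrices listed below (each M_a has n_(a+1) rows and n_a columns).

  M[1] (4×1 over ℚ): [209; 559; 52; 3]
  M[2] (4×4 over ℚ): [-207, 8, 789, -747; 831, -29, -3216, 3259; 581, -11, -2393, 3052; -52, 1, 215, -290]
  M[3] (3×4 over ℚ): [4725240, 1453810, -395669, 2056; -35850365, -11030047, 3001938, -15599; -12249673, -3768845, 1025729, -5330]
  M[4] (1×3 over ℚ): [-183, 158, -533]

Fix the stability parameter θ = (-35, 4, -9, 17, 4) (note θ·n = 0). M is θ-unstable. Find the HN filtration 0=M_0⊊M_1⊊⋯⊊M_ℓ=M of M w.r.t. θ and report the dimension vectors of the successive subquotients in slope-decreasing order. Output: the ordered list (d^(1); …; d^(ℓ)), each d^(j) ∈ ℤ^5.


Barcode: M ≅ I[1,5], I[2,3], I[2,4]^2. HN layers by μ_θ (4 steps, strictly decreasing):
  μ^(1)=17; μ^(2)=21/2; μ^(3)=-5/2; μ^(4)=-35

((0, 0, 0, 2, 0); (0, 0, 0, 1, 1); (0, 4, 4, 0, 0); (1, 0, 0, 0, 0))


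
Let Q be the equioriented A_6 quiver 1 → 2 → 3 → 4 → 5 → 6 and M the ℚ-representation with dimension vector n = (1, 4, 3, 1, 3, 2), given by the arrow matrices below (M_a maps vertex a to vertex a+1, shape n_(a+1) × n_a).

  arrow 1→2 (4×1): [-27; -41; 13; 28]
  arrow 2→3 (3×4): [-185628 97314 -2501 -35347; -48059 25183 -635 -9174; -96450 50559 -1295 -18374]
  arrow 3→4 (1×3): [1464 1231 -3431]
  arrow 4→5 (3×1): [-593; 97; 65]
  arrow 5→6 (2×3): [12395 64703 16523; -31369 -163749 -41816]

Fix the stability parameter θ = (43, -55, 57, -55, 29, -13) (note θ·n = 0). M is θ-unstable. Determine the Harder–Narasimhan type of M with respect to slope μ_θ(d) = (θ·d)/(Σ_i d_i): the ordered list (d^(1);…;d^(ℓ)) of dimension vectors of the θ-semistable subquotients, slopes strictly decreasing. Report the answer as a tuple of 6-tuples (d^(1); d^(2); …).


Barcode: M ≅ I[1,6], I[2,2], I[2,3]^2, I[5,5], I[5,6]. HN layers by μ_θ (6 steps, strictly decreasing):
  μ^(1)=57; μ^(2)=29; μ^(3)=8; μ^(4)=1; μ^(5)=-6; μ^(6)=-55

((0, 0, 2, 0, 0, 0); (0, 0, 0, 0, 1, 0); (0, 0, 0, 0, 2, 2); (0, 0, 1, 1, 0, 0); (1, 1, 0, 0, 0, 0); (0, 3, 0, 0, 0, 0))


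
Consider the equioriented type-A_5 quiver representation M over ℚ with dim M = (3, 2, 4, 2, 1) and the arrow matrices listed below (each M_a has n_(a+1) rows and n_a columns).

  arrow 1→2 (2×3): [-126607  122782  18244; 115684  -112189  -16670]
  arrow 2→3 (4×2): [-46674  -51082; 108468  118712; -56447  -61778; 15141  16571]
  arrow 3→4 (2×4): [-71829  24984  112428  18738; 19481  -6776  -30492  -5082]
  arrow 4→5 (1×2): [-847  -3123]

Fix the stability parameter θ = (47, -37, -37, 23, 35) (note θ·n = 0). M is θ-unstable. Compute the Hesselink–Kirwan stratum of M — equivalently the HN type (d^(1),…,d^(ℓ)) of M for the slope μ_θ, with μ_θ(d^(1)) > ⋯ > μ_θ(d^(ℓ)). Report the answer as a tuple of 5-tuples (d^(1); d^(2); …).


Barcode: M ≅ I[1,1], I[1,3]^2, I[3,3], I[3,4], I[4,5]. HN layers by μ_θ (5 steps, strictly decreasing):
  μ^(1)=47; μ^(2)=35; μ^(3)=23; μ^(4)=-9; μ^(5)=-37

((1, 0, 0, 0, 0); (0, 0, 0, 0, 1); (0, 0, 0, 2, 0); (2, 2, 2, 0, 0); (0, 0, 2, 0, 0))


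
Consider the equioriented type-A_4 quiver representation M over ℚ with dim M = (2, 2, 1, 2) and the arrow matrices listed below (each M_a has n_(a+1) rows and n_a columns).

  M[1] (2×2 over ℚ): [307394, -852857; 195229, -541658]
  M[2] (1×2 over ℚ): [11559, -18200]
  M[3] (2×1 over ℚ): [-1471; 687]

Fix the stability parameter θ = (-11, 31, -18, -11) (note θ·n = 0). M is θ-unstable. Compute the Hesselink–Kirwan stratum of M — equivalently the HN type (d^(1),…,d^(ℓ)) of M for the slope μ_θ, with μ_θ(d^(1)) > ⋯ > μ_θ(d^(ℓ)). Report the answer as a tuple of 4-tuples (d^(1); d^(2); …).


Interval decomposition of M: I[1,2], I[1,4], I[4,4].
HN type (ℓ=3): μ^(1)=31; μ^(2)=2/3; μ^(3)=-11

((0, 1, 0, 0); (0, 1, 1, 1); (2, 0, 0, 1))


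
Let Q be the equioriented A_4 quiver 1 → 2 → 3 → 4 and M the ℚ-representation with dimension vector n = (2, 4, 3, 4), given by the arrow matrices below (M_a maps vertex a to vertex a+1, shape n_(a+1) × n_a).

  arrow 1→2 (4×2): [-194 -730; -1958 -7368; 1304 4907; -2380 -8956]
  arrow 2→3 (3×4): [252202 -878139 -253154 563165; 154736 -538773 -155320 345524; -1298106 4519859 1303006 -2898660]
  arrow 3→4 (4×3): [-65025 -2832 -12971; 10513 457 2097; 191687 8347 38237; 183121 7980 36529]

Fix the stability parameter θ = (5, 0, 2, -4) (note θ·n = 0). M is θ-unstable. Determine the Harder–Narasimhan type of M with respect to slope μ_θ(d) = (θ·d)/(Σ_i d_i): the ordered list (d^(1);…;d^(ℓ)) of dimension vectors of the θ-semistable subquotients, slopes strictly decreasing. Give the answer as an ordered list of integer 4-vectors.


Via rank(M_{q-1}∘⋯∘M_p): M ≅ I[1,4]^2, I[2,2], I[2,4], I[4,4].
μ_θ-semistable layers: μ^(1)=3/4; μ^(2)=0; μ^(3)=-2/3; μ^(4)=-4

((2, 2, 2, 2); (0, 1, 0, 0); (0, 1, 1, 1); (0, 0, 0, 1))


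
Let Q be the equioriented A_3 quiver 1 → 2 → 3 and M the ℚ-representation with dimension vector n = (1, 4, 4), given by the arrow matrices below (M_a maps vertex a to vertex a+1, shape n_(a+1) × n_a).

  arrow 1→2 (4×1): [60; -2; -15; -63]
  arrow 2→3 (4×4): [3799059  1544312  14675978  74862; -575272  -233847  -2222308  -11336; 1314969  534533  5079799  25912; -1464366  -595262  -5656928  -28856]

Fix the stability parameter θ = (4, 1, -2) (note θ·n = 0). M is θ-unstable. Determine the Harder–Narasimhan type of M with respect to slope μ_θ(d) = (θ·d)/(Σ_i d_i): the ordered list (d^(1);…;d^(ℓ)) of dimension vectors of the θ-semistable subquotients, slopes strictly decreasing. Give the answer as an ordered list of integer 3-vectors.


Interval decomposition of M: I[1,3], I[2,3]^3.
HN type (ℓ=2): μ^(1)=1; μ^(2)=-1/2

((1, 1, 1); (0, 3, 3))


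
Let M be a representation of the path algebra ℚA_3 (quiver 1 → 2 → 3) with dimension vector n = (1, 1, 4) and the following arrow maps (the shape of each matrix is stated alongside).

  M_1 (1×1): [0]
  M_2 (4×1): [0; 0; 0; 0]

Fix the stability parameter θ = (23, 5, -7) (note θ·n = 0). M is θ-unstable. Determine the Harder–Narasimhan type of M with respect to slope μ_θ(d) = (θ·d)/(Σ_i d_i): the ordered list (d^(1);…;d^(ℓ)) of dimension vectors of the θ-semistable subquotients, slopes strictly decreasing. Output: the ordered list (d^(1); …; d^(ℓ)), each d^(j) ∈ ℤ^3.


Interval decomposition of M: I[1,1], I[2,2], I[3,3]^4.
HN type (ℓ=3): μ^(1)=23; μ^(2)=5; μ^(3)=-7

((1, 0, 0); (0, 1, 0); (0, 0, 4))


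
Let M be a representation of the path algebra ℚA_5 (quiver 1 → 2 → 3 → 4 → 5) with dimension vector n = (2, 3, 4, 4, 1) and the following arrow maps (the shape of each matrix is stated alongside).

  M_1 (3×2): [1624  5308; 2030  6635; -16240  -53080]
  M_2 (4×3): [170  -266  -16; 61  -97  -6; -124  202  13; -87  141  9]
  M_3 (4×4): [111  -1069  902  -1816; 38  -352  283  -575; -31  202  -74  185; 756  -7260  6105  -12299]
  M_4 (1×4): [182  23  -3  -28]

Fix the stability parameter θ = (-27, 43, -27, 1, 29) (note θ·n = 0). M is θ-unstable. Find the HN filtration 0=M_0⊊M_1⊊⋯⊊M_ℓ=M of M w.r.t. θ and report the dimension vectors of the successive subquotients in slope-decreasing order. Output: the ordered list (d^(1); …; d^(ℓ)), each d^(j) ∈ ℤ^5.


Barcode: M ≅ I[1,1], I[1,4], I[2,2], I[2,5], I[3,4]^2. HN layers by μ_θ (5 steps, strictly decreasing):
  μ^(1)=43; μ^(2)=29; μ^(3)=17/3; μ^(4)=1; μ^(5)=-27

((0, 1, 0, 0, 0); (0, 0, 0, 0, 1); (0, 2, 2, 2, 0); (0, 0, 0, 2, 0); (2, 0, 2, 0, 0))


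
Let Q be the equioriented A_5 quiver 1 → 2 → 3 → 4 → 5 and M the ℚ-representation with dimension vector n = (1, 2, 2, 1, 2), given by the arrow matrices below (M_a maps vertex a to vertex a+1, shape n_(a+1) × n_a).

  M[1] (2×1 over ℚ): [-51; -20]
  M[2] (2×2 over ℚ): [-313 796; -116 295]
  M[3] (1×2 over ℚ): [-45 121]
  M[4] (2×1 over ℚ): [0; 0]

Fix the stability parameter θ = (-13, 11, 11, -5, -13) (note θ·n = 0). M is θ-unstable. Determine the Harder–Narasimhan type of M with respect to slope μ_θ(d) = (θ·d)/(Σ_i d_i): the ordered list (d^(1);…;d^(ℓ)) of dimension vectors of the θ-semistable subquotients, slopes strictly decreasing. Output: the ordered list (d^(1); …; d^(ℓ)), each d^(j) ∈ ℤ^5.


Barcode: M ≅ I[1,4], I[2,3], I[5,5]^2. HN layers by μ_θ (3 steps, strictly decreasing):
  μ^(1)=11; μ^(2)=17/3; μ^(3)=-13

((0, 1, 1, 0, 0); (0, 1, 1, 1, 0); (1, 0, 0, 0, 2))


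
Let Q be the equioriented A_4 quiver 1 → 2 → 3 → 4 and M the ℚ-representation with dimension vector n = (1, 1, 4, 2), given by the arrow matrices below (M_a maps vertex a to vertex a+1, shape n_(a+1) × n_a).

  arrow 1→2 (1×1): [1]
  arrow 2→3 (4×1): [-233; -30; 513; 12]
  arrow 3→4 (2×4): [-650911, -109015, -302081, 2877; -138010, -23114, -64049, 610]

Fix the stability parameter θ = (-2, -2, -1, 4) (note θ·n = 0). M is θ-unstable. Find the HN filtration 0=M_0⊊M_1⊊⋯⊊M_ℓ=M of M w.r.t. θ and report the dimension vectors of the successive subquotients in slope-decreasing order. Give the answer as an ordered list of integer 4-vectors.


Interval decomposition of M: I[1,4], I[3,3]^2, I[3,4].
HN type (ℓ=3): μ^(1)=4; μ^(2)=-1; μ^(3)=-2

((0, 0, 0, 2); (0, 0, 4, 0); (1, 1, 0, 0))


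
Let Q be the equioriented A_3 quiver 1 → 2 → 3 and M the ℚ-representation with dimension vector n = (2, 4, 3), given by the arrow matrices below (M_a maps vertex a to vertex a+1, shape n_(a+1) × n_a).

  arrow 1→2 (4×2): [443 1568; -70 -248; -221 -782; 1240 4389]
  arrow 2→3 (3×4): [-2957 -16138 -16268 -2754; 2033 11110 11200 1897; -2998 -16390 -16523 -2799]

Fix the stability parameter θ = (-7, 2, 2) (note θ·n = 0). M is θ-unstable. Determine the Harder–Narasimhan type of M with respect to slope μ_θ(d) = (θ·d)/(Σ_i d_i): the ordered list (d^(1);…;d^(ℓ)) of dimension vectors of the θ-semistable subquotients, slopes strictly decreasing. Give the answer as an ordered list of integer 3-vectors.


Barcode: M ≅ I[1,3]^2, I[2,2], I[2,3]. HN layers by μ_θ (2 steps, strictly decreasing):
  μ^(1)=2; μ^(2)=-7

((0, 4, 3); (2, 0, 0))


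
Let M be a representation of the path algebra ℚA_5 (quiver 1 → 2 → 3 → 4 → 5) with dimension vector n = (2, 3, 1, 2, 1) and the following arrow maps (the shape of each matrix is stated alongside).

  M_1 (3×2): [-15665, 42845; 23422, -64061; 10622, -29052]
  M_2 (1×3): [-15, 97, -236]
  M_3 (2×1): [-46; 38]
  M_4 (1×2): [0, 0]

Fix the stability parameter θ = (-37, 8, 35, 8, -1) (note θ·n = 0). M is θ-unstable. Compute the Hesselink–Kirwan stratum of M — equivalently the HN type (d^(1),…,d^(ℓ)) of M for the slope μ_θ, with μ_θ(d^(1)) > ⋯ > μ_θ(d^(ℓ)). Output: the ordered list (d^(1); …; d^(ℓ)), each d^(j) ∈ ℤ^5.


Via rank(M_{q-1}∘⋯∘M_p): M ≅ I[1,2], I[1,4], I[2,2], I[4,4], I[5,5].
μ_θ-semistable layers: μ^(1)=43/2; μ^(2)=8; μ^(3)=-1; μ^(4)=-37

((0, 0, 1, 1, 0); (0, 3, 0, 1, 0); (0, 0, 0, 0, 1); (2, 0, 0, 0, 0))


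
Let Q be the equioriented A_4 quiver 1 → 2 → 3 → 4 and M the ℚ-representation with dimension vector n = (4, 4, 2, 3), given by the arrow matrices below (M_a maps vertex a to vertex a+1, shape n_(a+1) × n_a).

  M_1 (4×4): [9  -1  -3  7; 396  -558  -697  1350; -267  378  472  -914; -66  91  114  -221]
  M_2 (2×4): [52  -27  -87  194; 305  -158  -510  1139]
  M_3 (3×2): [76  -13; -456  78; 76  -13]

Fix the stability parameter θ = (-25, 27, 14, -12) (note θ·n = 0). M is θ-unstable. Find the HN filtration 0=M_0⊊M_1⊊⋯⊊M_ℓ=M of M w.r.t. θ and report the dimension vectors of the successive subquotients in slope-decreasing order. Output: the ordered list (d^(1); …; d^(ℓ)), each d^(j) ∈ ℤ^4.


Via rank(M_{q-1}∘⋯∘M_p): M ≅ I[1,1], I[1,2], I[1,3], I[1,4], I[2,2], I[4,4]^2.
μ_θ-semistable layers: μ^(1)=27; μ^(2)=41/2; μ^(3)=29/3; μ^(4)=-12; μ^(5)=-25

((0, 2, 0, 0); (0, 1, 1, 0); (0, 1, 1, 1); (0, 0, 0, 2); (4, 0, 0, 0))


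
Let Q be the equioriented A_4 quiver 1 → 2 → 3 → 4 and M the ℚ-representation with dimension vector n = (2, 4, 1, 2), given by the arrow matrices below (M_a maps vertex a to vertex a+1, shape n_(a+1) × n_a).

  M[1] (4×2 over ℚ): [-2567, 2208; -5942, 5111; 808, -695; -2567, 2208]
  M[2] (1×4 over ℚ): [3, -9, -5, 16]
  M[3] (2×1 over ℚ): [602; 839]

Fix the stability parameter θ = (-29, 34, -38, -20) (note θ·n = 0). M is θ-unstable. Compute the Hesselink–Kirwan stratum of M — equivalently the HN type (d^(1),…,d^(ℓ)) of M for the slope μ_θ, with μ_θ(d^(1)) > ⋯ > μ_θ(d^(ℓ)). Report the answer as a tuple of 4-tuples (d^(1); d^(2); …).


Via rank(M_{q-1}∘⋯∘M_p): M ≅ I[1,2], I[1,4], I[2,2]^2, I[4,4].
μ_θ-semistable layers: μ^(1)=34; μ^(2)=-8; μ^(3)=-20; μ^(4)=-29

((0, 3, 0, 0); (0, 1, 1, 1); (0, 0, 0, 1); (2, 0, 0, 0))


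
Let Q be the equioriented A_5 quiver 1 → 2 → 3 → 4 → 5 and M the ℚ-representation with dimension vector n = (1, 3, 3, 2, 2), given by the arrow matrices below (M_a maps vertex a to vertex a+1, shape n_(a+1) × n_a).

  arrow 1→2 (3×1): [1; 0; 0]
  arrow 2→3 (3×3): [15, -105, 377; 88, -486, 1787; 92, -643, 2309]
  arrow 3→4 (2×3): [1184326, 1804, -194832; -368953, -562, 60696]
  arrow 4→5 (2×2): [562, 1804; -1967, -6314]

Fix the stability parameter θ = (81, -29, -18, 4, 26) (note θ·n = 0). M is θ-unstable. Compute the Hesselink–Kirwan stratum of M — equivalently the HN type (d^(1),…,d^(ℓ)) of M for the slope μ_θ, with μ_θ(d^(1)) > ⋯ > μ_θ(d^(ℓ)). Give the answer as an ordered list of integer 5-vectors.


Barcode: M ≅ I[1,4], I[2,3]^2, I[4,5], I[5,5]. HN layers by μ_θ (5 steps, strictly decreasing):
  μ^(1)=26; μ^(2)=19/2; μ^(3)=4; μ^(4)=-18; μ^(5)=-29

((0, 0, 0, 0, 2); (1, 1, 1, 1, 0); (0, 0, 0, 1, 0); (0, 0, 2, 0, 0); (0, 2, 0, 0, 0))


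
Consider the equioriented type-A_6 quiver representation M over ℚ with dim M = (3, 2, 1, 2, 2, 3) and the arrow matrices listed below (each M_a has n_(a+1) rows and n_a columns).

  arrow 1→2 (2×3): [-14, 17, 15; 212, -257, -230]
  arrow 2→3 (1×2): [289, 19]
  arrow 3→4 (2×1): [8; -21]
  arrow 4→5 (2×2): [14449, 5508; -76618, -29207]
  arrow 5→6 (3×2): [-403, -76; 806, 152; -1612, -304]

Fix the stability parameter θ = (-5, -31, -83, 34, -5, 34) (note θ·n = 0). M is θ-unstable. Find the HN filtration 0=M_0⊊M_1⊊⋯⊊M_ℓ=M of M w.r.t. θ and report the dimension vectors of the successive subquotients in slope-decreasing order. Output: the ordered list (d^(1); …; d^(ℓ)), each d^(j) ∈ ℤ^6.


Interval decomposition of M: I[1,1], I[1,2], I[1,5], I[4,6], I[6,6]^2.
HN type (ℓ=5): μ^(1)=34; μ^(2)=29/2; μ^(3)=-5; μ^(4)=-18; μ^(5)=-119/3

((0, 0, 0, 0, 0, 3); (0, 0, 0, 2, 2, 0); (1, 0, 0, 0, 0, 0); (1, 1, 0, 0, 0, 0); (1, 1, 1, 0, 0, 0))


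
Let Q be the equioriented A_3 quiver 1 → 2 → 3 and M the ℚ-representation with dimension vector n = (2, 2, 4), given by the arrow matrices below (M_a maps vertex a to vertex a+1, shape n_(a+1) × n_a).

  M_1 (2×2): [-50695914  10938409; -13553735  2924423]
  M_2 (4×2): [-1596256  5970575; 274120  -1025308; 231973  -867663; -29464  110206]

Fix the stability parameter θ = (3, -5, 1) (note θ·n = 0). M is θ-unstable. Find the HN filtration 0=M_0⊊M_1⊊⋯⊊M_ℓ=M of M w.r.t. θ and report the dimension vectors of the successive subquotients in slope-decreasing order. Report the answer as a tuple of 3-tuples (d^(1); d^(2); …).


Via rank(M_{q-1}∘⋯∘M_p): M ≅ I[1,3]^2, I[3,3]^2.
μ_θ-semistable layers: μ^(1)=1; μ^(2)=-1

((0, 0, 4); (2, 2, 0))


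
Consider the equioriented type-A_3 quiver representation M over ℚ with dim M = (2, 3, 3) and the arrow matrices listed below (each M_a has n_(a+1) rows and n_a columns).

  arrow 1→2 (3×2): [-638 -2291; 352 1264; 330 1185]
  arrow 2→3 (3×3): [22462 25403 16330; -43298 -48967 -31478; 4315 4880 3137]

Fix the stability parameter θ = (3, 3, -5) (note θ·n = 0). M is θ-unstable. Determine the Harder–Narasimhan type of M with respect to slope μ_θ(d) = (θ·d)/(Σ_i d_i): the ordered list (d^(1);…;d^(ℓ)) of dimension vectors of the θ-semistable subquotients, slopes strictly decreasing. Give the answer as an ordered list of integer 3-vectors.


Barcode: M ≅ I[1,1], I[1,2], I[2,3]^2, I[3,3]. HN layers by μ_θ (3 steps, strictly decreasing):
  μ^(1)=3; μ^(2)=-1; μ^(3)=-5

((2, 1, 0); (0, 2, 2); (0, 0, 1))
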